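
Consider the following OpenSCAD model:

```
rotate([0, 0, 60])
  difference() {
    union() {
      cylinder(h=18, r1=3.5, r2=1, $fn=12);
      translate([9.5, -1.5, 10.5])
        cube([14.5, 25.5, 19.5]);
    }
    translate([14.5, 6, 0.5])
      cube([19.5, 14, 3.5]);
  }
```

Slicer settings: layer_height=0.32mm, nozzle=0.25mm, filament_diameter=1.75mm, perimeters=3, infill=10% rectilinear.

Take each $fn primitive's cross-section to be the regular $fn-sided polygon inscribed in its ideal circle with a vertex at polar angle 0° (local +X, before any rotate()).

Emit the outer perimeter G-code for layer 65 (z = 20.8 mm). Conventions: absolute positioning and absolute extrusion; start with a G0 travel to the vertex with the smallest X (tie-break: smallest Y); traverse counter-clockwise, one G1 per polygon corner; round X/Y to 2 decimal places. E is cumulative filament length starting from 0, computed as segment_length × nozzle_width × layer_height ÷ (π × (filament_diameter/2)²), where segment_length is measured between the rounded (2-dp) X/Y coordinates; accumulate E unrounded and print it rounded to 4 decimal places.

At z = 20.8 mm: the cone does not reach this height (z outside [0, 18]); the cube at (9.5, -1.5) is present — its section is the full 14.5×25.5 rectangle; Taking the union: only the 14.5×25.5 cube at (9.5, -1.5) is present, so the union is just that shape — 1 connected region; the cube at (14.5, 6) is absent (z outside [0.5, 4]); Subtracting the remaining from the first: none of the subtracted shapes is present at this height, so the result so far is unchanged — 1 connected region; (rotated 60° about Z; rotation is an isometry so areas/perimeters/island counts are preserved). The outline is a single polygon with 4 vertices. Extrusion per mm of travel: 0.25 × 0.32 / (π × 0.875²) = 0.033260. Accumulating E over each segment gives final E = 2.6602.

G0 X-16.03 Y20.23 Z20.80
G1 X6.05 Y7.48 E0.8480
G1 X13.30 Y20.03 E1.3301
G1 X-8.78 Y32.78 E2.1781
G1 X-16.03 Y20.23 E2.6602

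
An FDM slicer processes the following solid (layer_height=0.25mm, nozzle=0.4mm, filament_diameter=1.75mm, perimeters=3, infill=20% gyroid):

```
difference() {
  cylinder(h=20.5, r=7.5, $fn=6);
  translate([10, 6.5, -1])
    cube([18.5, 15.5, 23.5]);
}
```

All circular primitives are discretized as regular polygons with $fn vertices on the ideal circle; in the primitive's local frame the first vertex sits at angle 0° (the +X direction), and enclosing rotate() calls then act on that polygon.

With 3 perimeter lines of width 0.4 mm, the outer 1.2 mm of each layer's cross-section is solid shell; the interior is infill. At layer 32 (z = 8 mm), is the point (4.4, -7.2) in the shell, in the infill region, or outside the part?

outside

At z = 8 mm: the cylinder: section is a regular 6-gon, circumradius r=7.5; the cube at (10, 6.5) is present — its section is the full 18.5×15.5 rectangle; Taking the first minus the rest: starting from the r=7.5 cylinder, the 18.5×15.5 cube at (10, 6.5) misses the remaining region (no effect) — 1 connected region. Overall, the cross-section is a single solid region. The nearest boundary edge runs (3.75, -6.50)→(-3.75, -6.50); distance from the point to it = 0.96 mm. The point is not inside any of the regions above, so it lies outside the cross-section (0.96 mm from the nearest boundary).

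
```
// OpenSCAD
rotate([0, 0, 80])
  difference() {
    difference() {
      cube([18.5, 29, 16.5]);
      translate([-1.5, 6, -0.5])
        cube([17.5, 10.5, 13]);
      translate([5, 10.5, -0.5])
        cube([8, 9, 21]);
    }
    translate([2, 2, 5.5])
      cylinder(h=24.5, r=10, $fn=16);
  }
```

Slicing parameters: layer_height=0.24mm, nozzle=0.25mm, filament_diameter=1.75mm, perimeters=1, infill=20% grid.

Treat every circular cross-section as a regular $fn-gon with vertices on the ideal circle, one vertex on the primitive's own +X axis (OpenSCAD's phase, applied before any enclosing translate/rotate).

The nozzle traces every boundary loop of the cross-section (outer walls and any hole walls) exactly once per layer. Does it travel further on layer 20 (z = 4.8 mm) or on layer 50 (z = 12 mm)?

layer 20 (z = 4.8 mm)

Layer 20 (z = 4.8): the 18.5×29 cube contributes its full rectangle (perimeter 95.00 mm); the 17.5×10.5 cube at (-1.5, 6) contributes its full rectangle (perimeter 56.00 mm); the cube at (5, 10.5) (footprint 8×9) is included at this height (perimeter 34.00 mm); Subtracting the remaining from the first: starting from the 18.5×29 cube, the 17.5×10.5 cube at (-1.5, 6) partially overlaps it — only the 168.00 mm² overlap (of its 183.75 mm²) is removed, clipping the outline; the 8×9 cube at (5, 10.5) partially overlaps it — only the 24.00 mm² overlap (of its 72.00 mm²) is removed, clipping the outline — boundary = 133.00 mm; the cylinder at (2, 2) is absent (z outside [5.5, 30]); After the difference (first − rest): none of the subtracted shapes is present at this height, so that combined region is unchanged — boundary = 133.00 mm; (rotated 80° about Z; rotation is an isometry so areas/perimeters/island counts are preserved). So its perimeter = 133.00 mm. Layer 50 (z = 12): the 18.5×29 cube contributes its full rectangle (perimeter 95.00 mm); the cube at (-1.5, 6) is present — its section is the full 17.5×10.5 rectangle (perimeter 56.00 mm); the cube at (5, 10.5) is present — its section is the full 8×9 rectangle (perimeter 34.00 mm); Subtracting the remaining from the first: starting from the 18.5×29 cube, the 17.5×10.5 cube at (-1.5, 6) partially overlaps it — only the 168.00 mm² overlap (of its 183.75 mm²) is removed, clipping the outline; the 8×9 cube at (5, 10.5) partially overlaps it — only the 24.00 mm² overlap (of its 72.00 mm²) is removed, clipping the outline — boundary = 133.00 mm; the cylinder at (2, 2): section is a regular 16-gon, circumradius r=10 (perimeter = 2·16·10.000·sin(180°/16) = 62.43 mm); After the difference (first − rest): starting from that combined region, the r=10 cylinder at (2, 2) partially overlaps it — only the 70.00 mm² overlap (of its 306.15 mm²) is removed, clipping the outline — boundary = 110.42 mm; (whole slice rotated 80° about Z — lengths, areas and connectivity unchanged). So its perimeter = 110.42 mm. Layer 20 is larger (133.00 vs 110.42 mm).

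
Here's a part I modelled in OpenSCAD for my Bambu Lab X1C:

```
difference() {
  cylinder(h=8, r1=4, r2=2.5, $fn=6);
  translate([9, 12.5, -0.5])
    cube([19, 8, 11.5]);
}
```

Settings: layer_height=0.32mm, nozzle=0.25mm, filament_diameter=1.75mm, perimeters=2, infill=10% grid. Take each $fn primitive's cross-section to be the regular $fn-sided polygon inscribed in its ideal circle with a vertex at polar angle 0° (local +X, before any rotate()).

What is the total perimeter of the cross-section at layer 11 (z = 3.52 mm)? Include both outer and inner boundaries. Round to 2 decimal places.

At z = 3.52 mm: the cone (r1=4→r2=2.5) has section circumradius 3.340 here — a regular 6-gon (perimeter = 2·6·3.340·sin(180°/6) = 20.04 mm); the 19×8 cube at (9, 12.5) contributes its full rectangle (perimeter 54.00 mm); After the difference (first − rest): starting from the cone, the 19×8 cube at (9, 12.5) misses the remaining region (no effect) — boundary = 20.04 mm. Overall, the cross-section is a single solid region. Total boundary length (outer) = 20.04 mm.

20.04 mm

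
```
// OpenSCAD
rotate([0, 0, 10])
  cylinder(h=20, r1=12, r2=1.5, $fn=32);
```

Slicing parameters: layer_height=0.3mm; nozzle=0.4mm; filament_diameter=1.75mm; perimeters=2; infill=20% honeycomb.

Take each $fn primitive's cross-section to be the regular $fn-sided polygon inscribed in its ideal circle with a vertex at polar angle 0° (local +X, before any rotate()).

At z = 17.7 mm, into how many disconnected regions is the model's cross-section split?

At z = 17.7 mm: the cone (r1=12→r2=1.5) has section circumradius 2.707 here — a regular 32-gon; (rotated 10° about Z; rotation is an isometry so areas/perimeters/island counts are preserved). The result has 1 disconnected region.

1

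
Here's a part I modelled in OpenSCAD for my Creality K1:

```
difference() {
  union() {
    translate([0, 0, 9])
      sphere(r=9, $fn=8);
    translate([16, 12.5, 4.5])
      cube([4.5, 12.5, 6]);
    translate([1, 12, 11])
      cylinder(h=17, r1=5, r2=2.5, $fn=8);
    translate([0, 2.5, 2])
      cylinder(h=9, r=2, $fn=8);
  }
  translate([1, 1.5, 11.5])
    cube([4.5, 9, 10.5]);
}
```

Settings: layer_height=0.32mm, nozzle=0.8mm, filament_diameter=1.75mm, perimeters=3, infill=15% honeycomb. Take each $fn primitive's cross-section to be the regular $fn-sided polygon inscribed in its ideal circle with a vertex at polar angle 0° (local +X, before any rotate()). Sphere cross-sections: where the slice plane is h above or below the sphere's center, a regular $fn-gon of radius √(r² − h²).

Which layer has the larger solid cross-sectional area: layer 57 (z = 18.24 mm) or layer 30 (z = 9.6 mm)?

layer 30 (z = 9.6 mm)

Layer 57 (z = 18.24): the sphere does not reach this height (|z−center|=9.240 > r=9); the cube at (16, 12.5) is not intersected at this z (z outside [4.5, 10.5]); the cone at (1, 12) contributes a regular 8-gon of circumradius 3.935 (interpolated between r1=5 and r2=2.5 at t=0.426) (area = (8/2)·3.935²·sin(360°/8) = 43.80 mm²); the cylinder at (0, 2.5) does not reach this height (z outside [2, 11]); Merging all regions: only the cone at (1, 12) is present, so the union is just that shape — area = 43.80 mm²; the cube at (1, 1.5) (footprint 4.5×9) is included at this height (area 40.50 mm²); After the difference (first − rest): starting from that combined region (43.80 mm²), the 4.5×9 cube at (1, 1.5) partially overlaps it — only the 5.51 mm² overlap (of its 40.50 mm²) is removed, clipping the outline — area = 38.29 mm². So its area = 38.29 mm². Layer 30 (z = 9.6): the sphere: section is a regular 8-gon, circumradius = √(r²−h²) = √(9²−0.6²) = 8.980 (area = (8/2)·8.980²·sin(360°/8) = 228.08 mm²); the cube at (16, 12.5) (footprint 4.5×12.5) is included at this height (area 56.25 mm²); the cone at (1, 12) is absent (z outside [11, 28]); the cylinder at (0, 2.5): section is a regular 8-gon, circumradius r=2 (area = (8/2)·2.000²·sin(360°/8) = 11.31 mm²); Combining (union): the regions partially overlap — summed areas 295.65 mm² minus the doubly-counted overlap 11.31 mm² gives 284.33 mm² — area = 284.33 mm²; the cube at (1, 1.5) is absent (z outside [11.5, 22]); Subtracting the remaining from the first: none of the subtracted shapes is present at this height, so the result so far is unchanged — area = 284.33 mm². So its area = 284.33 mm². Layer 30 is larger (284.33 vs 38.29 mm²).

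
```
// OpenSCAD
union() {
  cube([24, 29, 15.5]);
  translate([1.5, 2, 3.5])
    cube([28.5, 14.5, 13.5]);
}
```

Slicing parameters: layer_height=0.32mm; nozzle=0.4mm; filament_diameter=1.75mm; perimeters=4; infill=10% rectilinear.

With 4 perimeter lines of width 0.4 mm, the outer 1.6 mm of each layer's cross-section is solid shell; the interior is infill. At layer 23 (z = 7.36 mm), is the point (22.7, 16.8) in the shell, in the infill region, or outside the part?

shell

At z = 7.36 mm: the 24×29 cube contributes its full rectangle; the 28.5×14.5 cube at (1.5, 2) contributes its full rectangle; Taking the union: the regions partially overlap (shared area 326.25 mm²), so overlapping operands fuse into one piece — 1 connected region. Overall, the cross-section is a single solid region. The nearest boundary edge runs (24.00, 29.00)→(24.00, 16.50); distance from the point to it = 1.30 mm. The point is inside the cross-section, 1.30 mm from the nearest boundary — within the 1.6 mm shell band (4 × 0.4).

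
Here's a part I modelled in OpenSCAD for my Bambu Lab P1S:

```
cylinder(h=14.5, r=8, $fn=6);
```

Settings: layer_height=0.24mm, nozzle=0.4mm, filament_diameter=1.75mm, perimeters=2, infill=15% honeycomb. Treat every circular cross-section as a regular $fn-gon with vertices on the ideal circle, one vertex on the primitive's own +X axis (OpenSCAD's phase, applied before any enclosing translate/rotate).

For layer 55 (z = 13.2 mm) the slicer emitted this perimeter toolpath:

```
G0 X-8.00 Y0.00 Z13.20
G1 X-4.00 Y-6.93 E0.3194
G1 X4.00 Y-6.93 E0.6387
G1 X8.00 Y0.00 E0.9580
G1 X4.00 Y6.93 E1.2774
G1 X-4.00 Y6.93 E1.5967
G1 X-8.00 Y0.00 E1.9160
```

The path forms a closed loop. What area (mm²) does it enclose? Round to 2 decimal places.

Apply the shoelace formula to the sequence of (X, Y) vertices; enclosed area = 166.32 mm².

166.32 mm²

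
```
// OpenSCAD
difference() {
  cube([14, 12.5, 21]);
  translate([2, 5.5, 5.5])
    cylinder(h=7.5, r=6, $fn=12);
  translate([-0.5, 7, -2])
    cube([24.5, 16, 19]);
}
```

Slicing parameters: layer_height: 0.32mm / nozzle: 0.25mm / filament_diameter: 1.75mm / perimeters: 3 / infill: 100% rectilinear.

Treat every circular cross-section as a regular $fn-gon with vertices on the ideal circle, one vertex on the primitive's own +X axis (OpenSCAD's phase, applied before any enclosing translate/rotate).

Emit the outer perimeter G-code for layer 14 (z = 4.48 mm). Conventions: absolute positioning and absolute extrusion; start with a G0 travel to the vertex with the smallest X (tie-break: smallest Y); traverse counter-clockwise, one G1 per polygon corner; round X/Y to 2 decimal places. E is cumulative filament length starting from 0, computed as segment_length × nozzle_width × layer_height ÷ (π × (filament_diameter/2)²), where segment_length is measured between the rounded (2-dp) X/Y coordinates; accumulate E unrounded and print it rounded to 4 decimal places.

G0 X0.00 Y0.00 Z4.48
G1 X14.00 Y0.00 E0.4656
G1 X14.00 Y7.00 E0.6985
G1 X0.00 Y7.00 E1.1641
G1 X0.00 Y0.00 E1.3969

At z = 4.48 mm: the cube (footprint 14×12.5) is included at this height; the cylinder at (2, 5.5) is absent (z outside [5.5, 13]); the cube at (-0.5, 7) is present — its section is the full 24.5×16 rectangle; Taking the first minus the rest: starting from the 14×12.5 cube, the 24.5×16 cube at (-0.5, 7) partially overlaps it — only the 77.00 mm² overlap (of its 392.00 mm²) is removed, clipping the outline — 1 connected region. The outline is a single polygon with 4 vertices. Extrusion per mm of travel: 0.25 × 0.32 / (π × 0.875²) = 0.033260. Accumulating E over each segment gives final E = 1.3969.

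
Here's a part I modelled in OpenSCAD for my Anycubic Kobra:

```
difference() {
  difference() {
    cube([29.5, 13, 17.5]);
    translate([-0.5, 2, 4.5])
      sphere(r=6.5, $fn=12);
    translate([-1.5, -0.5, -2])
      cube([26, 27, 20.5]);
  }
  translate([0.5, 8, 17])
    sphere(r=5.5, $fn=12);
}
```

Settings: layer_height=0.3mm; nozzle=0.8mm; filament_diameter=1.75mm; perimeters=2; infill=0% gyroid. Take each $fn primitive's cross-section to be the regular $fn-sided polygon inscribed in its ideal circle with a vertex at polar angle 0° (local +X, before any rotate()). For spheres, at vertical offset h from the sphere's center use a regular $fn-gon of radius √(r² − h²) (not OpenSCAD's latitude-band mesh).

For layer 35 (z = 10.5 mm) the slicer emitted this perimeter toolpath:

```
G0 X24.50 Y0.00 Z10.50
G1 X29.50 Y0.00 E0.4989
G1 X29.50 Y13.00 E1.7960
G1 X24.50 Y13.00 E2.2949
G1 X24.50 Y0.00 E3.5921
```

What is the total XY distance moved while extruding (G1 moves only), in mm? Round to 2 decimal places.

36.00 mm

Sum the Euclidean lengths of each G1 segment: total = 36.00 mm.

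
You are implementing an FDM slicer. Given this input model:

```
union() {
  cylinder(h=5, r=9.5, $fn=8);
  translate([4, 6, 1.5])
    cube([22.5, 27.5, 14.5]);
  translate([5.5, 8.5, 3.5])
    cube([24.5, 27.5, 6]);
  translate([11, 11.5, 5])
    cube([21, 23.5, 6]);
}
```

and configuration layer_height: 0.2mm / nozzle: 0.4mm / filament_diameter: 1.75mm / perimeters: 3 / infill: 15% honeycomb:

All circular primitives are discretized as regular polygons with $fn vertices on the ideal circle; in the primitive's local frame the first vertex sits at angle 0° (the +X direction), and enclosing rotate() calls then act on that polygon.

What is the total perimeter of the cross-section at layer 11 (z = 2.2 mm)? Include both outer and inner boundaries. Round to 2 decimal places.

At z = 2.2 mm: the r=9.5 cylinder contributes a regular 8-gon of circumradius 9.5 (perimeter = 2·8·9.500·sin(180°/8) = 58.17 mm); the 22.5×27.5 cube at (4, 6) contributes its full rectangle (perimeter 100.00 mm); the cube at (5.5, 8.5) is absent (z outside [3.5, 9.5]); the cube at (11, 11.5) does not reach this height (z outside [5, 11]); Merging all regions: the regions partially overlap (shared area 3.59 mm²), so the edge portions inside another operand are dropped and the merged outline is re-measured after clipping — boundary = 149.59 mm. Overall, the cross-section is a single solid region. Total boundary length (outer) = 149.59 mm.

149.59 mm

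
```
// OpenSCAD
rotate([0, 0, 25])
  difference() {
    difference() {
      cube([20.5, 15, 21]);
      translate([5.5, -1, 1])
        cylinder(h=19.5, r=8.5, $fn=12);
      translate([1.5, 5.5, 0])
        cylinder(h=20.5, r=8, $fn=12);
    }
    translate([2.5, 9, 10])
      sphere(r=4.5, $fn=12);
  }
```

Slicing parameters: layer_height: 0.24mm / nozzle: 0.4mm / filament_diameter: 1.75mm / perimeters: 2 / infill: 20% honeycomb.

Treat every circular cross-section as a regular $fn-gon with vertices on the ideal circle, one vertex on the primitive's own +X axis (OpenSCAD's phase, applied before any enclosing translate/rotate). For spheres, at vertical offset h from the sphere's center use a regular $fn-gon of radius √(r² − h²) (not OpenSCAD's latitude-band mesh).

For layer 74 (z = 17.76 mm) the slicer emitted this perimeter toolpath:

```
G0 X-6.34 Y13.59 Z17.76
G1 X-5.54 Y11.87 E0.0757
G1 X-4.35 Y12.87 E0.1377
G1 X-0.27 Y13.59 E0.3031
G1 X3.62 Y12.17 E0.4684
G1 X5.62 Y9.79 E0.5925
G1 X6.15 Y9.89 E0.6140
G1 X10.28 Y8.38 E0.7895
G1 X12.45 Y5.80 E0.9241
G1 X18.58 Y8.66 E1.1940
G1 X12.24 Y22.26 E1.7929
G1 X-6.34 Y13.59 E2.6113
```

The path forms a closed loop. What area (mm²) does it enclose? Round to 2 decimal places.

Apply the shoelace formula to the sequence of (X, Y) vertices; enclosed area = 177.47 mm².

177.47 mm²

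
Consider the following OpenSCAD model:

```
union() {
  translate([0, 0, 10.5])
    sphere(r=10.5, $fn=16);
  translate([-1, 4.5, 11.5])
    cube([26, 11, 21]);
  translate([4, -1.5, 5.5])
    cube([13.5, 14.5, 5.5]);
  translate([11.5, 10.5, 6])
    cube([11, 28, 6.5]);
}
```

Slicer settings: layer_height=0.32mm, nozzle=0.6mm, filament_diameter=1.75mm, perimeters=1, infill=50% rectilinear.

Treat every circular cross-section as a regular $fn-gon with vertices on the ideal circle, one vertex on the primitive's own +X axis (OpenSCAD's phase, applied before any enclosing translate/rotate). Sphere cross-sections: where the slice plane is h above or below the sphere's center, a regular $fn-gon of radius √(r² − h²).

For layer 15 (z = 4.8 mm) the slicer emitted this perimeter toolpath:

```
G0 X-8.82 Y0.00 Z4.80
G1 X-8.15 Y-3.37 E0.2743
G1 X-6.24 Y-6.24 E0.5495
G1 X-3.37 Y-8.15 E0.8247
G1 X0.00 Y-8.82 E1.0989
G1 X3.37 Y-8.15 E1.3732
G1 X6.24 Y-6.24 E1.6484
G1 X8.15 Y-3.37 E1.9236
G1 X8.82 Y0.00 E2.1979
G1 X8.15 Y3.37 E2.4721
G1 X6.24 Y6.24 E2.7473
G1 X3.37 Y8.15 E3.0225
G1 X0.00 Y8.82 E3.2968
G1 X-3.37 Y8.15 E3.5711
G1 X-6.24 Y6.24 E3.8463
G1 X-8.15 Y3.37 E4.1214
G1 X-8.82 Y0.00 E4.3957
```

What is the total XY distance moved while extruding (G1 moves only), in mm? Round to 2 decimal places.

55.07 mm

Sum the Euclidean lengths of each G1 segment: total = 55.07 mm.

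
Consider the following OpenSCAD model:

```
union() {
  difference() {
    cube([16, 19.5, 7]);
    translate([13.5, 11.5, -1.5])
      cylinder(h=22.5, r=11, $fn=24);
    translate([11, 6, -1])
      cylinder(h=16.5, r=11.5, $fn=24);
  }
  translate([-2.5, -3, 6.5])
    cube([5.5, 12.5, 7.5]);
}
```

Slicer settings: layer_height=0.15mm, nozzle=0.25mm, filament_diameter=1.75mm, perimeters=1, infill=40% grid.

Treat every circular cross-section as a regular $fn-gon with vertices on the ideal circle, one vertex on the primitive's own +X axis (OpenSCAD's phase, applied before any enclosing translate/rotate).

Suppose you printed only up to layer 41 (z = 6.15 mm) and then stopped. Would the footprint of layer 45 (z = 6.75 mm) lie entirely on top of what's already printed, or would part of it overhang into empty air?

part overhangs

Compare the two slices. At z = 6.15: the cube is present — its section is the full 16×19.5 rectangle (area 312.00 mm²); the cylinder at (13.5, 11.5): section is a regular 24-gon, circumradius r=11 (area = (24/2)·11.000²·sin(360°/24) = 375.81 mm²); the cylinder at (11, 6): section is a regular 24-gon, circumradius r=11.5 (area = (24/2)·11.500²·sin(360°/24) = 410.75 mm²); Subtracting the remaining from the first: starting from the 16×19.5 cube (312.00 mm²), the r=11 cylinder at (13.5, 11.5) partially overlaps it — only the 219.96 mm² overlap (of its 375.81 mm²) is removed, clipping the outline; the r=11.5 cylinder at (11, 6) partially overlaps it — only the 62.44 mm² overlap (of its 410.75 mm²) is removed, clipping the outline — area = 29.60 mm²; the cube at (-2.5, -3) is absent (z outside [6.5, 14]); Merging all regions: only the result so far is present, so the union is just that shape — area = 29.60 mm². At z = 6.75: the 16×19.5 cube contributes its full rectangle (area 312.00 mm²); the r=11 cylinder at (13.5, 11.5) gives a regular 24-gon of circumradius 11 (constant along its height) (area = (24/2)·11.000²·sin(360°/24) = 375.81 mm²); the r=11.5 cylinder at (11, 6) contributes a regular 24-gon of circumradius 11.5 (area = (24/2)·11.500²·sin(360°/24) = 410.75 mm²); After the difference (first − rest): starting from the 16×19.5 cube (312.00 mm²), the r=11 cylinder at (13.5, 11.5) partially overlaps it — only the 219.96 mm² overlap (of its 375.81 mm²) is removed, clipping the outline; the r=11.5 cylinder at (11, 6) partially overlaps it — only the 62.44 mm² overlap (of its 410.75 mm²) is removed, clipping the outline — area = 29.60 mm²; the 5.5×12.5 cube at (-2.5, -3) contributes its full rectangle (area 68.75 mm²); Combining (union): the regions partially overlap — summed areas 98.35 mm² minus the doubly-counted overlap 1.61 mm² gives 96.74 mm² — area = 96.74 mm². Checking containment: at z = 6.75 the cross-section extends beyond the z = 6.15 cross-section by about 67.14 mm².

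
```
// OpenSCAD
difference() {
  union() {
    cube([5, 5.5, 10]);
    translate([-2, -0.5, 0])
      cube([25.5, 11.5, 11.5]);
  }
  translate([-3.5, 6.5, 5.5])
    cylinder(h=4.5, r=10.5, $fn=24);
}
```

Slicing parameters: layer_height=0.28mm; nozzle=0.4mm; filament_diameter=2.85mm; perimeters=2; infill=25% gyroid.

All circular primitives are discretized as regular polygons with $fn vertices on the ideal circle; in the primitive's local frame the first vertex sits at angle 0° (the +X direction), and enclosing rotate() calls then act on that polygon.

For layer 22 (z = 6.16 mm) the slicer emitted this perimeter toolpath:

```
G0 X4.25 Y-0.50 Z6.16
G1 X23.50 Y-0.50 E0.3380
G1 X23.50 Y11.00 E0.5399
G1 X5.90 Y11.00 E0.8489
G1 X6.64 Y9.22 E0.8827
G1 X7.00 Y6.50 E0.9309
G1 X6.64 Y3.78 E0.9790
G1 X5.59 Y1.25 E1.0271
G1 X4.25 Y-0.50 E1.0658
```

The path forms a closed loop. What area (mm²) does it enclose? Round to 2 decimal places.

197.91 mm²

Apply the shoelace formula to the sequence of (X, Y) vertices; enclosed area = 197.91 mm².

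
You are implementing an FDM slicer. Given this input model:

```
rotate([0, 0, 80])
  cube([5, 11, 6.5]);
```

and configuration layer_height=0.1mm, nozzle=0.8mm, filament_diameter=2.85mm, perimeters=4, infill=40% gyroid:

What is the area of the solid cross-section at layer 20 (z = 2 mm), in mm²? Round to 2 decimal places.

55.00 mm²

At z = 2 mm: the cube (footprint 5×11) is included at this height (area 55.00 mm²); (whole slice rotated 80° about Z — lengths, areas and connectivity unchanged). Overall, the cross-section is a single solid region. Net area = 55.00 mm².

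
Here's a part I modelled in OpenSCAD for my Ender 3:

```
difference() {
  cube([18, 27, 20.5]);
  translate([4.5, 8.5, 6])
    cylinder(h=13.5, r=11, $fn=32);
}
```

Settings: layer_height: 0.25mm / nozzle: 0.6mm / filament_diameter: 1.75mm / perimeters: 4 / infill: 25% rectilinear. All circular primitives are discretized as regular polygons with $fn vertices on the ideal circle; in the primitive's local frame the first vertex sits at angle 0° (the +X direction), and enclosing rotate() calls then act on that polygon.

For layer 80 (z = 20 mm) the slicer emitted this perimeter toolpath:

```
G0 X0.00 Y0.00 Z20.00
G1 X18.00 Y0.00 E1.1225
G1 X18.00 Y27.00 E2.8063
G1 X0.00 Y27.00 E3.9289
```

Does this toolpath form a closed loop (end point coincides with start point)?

no

Start point (G0): (0.00, 0.00). End point (last G1): the path does not return to the start — open.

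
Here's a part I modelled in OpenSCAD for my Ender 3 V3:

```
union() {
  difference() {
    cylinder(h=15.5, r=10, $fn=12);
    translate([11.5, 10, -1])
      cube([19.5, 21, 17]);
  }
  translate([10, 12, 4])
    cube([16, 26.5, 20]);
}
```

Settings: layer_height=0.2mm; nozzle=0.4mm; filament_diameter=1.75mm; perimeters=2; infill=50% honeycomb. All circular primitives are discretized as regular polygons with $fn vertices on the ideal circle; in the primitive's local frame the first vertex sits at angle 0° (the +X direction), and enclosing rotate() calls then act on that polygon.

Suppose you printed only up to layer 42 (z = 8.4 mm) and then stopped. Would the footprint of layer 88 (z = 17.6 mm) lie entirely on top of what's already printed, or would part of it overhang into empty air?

entirely on top

Compare the two slices. At z = 8.4: the r=10 cylinder gives a regular 12-gon of circumradius 10 (constant along its height) (area = (12/2)·10.000²·sin(360°/12) = 300.00 mm²); the 19.5×21 cube at (11.5, 10) contributes its full rectangle (area 409.50 mm²); Subtracting the remaining from the first: starting from the r=10 cylinder (300.00 mm²), the 19.5×21 cube at (11.5, 10) misses the remaining region (no effect) — area = 300.00 mm²; the cube at (10, 12) (footprint 16×26.5) is included at this height (area 424.00 mm²); Taking the union: the 2 present regions are separate (no shared area or edge), so areas and boundary lengths simply add and each stays a separate island — area = 724.00 mm². At z = 17.6: the cylinder does not reach this height (z outside [0, 15.5]); the cube at (11.5, 10) is absent (z outside [-1, 16]); After the difference (first − rest): the first operand is absent here, so nothing remains; the cube at (10, 12) is present — its section is the full 16×26.5 rectangle (area 424.00 mm²); Merging all regions: only the 16×26.5 cube at (10, 12) is present, so the union is just that shape — area = 424.00 mm². Checking containment: the cross-section at z = 17.6 is a subset of the cross-section at z = 8.4.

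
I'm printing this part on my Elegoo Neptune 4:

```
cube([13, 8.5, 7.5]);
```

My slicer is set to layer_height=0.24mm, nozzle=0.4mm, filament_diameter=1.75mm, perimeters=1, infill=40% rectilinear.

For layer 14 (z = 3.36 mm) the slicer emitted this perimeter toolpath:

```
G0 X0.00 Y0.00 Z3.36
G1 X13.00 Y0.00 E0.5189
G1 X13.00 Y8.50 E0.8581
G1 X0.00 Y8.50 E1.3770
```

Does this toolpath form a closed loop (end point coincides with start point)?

no

Start point (G0): (0.00, 0.00). End point (last G1): the path does not return to the start — open.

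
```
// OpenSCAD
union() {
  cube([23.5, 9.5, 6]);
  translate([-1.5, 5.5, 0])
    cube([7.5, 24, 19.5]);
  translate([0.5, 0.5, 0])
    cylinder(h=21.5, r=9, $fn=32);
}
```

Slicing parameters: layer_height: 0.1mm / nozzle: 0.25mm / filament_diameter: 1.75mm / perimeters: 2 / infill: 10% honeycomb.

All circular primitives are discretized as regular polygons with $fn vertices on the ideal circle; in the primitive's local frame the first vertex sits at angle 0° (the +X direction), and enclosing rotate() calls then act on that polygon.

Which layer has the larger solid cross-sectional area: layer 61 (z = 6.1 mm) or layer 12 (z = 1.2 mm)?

Layer 61 (z = 6.1): the cube does not reach this height (z outside [0, 6]); the cube at (-1.5, 5.5) (footprint 7.5×24) is included at this height (area 180.00 mm²); the r=9 cylinder at (0.5, 0.5) contributes a regular 32-gon of circumradius 9 (area = (32/2)·9.000²·sin(360°/32) = 252.84 mm²); Merging all regions: the regions partially overlap — summed areas 432.84 mm² minus the doubly-counted overlap 26.35 mm² gives 406.49 mm² — area = 406.49 mm². So its area = 406.49 mm². Layer 12 (z = 1.2): the cube (footprint 23.5×9.5) is included at this height (area 223.25 mm²); the 7.5×24 cube at (-1.5, 5.5) contributes its full rectangle (area 180.00 mm²); the r=9 cylinder at (0.5, 0.5) gives a regular 32-gon of circumradius 9 (constant along its height) (area = (32/2)·9.000²·sin(360°/32) = 252.84 mm²); Merging all regions: the regions partially overlap — summed areas 656.09 mm² minus the doubly-counted overlap 102.24 mm² gives 553.84 mm² — area = 553.84 mm². So its area = 553.84 mm². Layer 12 is larger (553.84 vs 406.49 mm²).

layer 12 (z = 1.2 mm)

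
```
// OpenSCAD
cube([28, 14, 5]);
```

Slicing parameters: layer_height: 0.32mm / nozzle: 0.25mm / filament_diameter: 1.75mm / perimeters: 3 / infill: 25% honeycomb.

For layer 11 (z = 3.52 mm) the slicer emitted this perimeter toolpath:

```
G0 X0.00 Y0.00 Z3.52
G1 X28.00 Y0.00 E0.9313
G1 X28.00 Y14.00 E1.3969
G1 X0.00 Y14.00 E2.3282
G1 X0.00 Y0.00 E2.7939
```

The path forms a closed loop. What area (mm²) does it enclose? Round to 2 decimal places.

392.00 mm²

Apply the shoelace formula to the sequence of (X, Y) vertices; enclosed area = 392.00 mm².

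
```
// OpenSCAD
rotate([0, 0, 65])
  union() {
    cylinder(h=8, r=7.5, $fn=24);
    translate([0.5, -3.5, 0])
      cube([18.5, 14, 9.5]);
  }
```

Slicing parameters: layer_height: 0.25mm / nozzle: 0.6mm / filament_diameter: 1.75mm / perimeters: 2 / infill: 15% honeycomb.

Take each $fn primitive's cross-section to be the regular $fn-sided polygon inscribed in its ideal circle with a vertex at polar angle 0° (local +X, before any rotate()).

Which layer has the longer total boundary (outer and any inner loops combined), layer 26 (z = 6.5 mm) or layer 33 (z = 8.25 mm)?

layer 26 (z = 6.5 mm)

Layer 26 (z = 6.5): the r=7.5 cylinder gives a regular 24-gon of circumradius 7.5 (constant along its height) (perimeter = 2·24·7.500·sin(180°/24) = 46.99 mm); the cube at (0.5, -3.5) is present — its section is the full 18.5×14 rectangle (perimeter 65.00 mm); Combining (union): the regions partially overlap (shared area 63.29 mm²), so the edge portions inside another operand are dropped and the merged outline is re-measured after clipping — boundary = 80.07 mm; (rotated 65° about Z; rotation is an isometry so areas/perimeters/island counts are preserved). So its perimeter = 80.07 mm. Layer 33 (z = 8.25): the cylinder does not reach this height (z outside [0, 8]); the cube at (0.5, -3.5) is present — its section is the full 18.5×14 rectangle (perimeter 65.00 mm); Taking the union: only the 18.5×14 cube at (0.5, -3.5) is present, so the union is just that shape — boundary = 65.00 mm; (rotated 65° about Z; rotation is an isometry so areas/perimeters/island counts are preserved). So its perimeter = 65.00 mm. Layer 26 is larger (80.07 vs 65.00 mm).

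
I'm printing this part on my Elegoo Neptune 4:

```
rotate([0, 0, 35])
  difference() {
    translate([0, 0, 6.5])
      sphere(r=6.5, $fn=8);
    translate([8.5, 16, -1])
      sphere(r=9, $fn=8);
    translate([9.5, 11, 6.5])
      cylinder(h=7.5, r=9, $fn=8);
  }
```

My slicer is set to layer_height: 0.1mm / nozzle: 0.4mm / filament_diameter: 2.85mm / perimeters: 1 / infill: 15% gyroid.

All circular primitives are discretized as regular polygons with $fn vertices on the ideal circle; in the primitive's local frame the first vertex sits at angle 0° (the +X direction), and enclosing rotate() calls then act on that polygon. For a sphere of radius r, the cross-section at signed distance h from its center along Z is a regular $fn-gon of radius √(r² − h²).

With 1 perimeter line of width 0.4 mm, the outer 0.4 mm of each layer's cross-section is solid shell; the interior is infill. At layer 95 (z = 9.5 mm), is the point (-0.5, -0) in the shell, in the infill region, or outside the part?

At z = 9.5 mm: the r=6.5 sphere slices to a regular 8-gon of circumradius 5.766 (√(r²−h²) with h=3 from center); the sphere at (8.5, 16) does not reach this height (|z−center|=10.500 > r=9); the r=9 cylinder at (9.5, 11) contributes a regular 8-gon of circumradius 9; Taking the first minus the rest: starting from the r=6.5 sphere, the r=9 cylinder at (9.5, 11) misses the remaining region (no effect) — 1 connected region; (whole slice rotated 35° about Z — lengths, areas and connectivity unchanged). Overall, the cross-section is a single solid region. Undo the 35° rotation: the query point maps to (-0.410, 0.287) in the un-rotated model frame. The nearest boundary edge runs (-5.77, 0.00)→(-4.08, 4.08); distance from the point to it = 4.84 mm. The point is inside the cross-section and 4.84 mm from the nearest boundary — more than the 0.4 mm shell width (1 × 0.4), so it's in the infill interior.

infill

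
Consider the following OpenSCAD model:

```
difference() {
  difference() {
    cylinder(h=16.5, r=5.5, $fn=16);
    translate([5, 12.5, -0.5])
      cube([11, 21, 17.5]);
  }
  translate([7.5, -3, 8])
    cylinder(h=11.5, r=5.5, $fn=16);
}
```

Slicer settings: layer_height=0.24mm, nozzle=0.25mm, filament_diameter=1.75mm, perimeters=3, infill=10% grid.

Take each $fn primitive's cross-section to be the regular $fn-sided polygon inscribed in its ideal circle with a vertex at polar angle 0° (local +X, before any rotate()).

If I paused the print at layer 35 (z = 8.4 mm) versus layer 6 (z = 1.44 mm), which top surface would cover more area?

layer 6 (z = 1.44 mm)

Layer 35 (z = 8.4): the r=5.5 cylinder gives a regular 16-gon of circumradius 5.5 (constant along its height) (area = (16/2)·5.500²·sin(360°/16) = 92.61 mm²); the cube at (5, 12.5) is present — its section is the full 11×21 rectangle (area 231.00 mm²); After the difference (first − rest): starting from the r=5.5 cylinder (92.61 mm²), the 11×21 cube at (5, 12.5) misses the remaining region (no effect) — area = 92.61 mm²; the cylinder at (7.5, -3): section is a regular 16-gon, circumradius r=5.5 (area = (16/2)·5.500²·sin(360°/16) = 92.61 mm²); After the difference (first − rest): starting from the result so far (92.61 mm²), the r=5.5 cylinder at (7.5, -3) partially overlaps it — only the 13.79 mm² overlap (of its 92.61 mm²) is removed, clipping the outline — area = 78.82 mm². So its area = 78.82 mm². Layer 6 (z = 1.44): the r=5.5 cylinder gives a regular 16-gon of circumradius 5.5 (constant along its height) (area = (16/2)·5.500²·sin(360°/16) = 92.61 mm²); the 11×21 cube at (5, 12.5) contributes its full rectangle (area 231.00 mm²); After the difference (first − rest): starting from the r=5.5 cylinder (92.61 mm²), the 11×21 cube at (5, 12.5) misses the remaining region (no effect) — area = 92.61 mm²; the cylinder at (7.5, -3) is absent (z outside [8, 19.5]); Taking the first minus the rest: none of the subtracted shapes is present at this height, so the result so far is unchanged — area = 92.61 mm². So its area = 92.61 mm². Layer 6 is larger (92.61 vs 78.82 mm²).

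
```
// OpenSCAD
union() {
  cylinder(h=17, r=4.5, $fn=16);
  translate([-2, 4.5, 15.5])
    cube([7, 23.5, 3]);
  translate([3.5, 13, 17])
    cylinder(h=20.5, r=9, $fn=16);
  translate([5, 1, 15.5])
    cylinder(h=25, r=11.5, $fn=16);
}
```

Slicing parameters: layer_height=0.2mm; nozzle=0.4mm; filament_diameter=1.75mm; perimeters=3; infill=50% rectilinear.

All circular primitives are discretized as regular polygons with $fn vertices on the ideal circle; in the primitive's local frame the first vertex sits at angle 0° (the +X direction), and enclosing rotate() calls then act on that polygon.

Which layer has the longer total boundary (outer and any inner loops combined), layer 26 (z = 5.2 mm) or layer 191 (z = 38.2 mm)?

Layer 26 (z = 5.2): the cylinder: section is a regular 16-gon, circumradius r=4.5 (perimeter = 2·16·4.500·sin(180°/16) = 28.09 mm); the cube at (-2, 4.5) is absent (z outside [15.5, 18.5]); the cylinder at (3.5, 13) does not reach this height (z outside [17, 37.5]); the cylinder at (5, 1) is absent (z outside [15.5, 40.5]); Combining (union): only the r=4.5 cylinder is present, so the union is just that shape — boundary = 28.09 mm. So its perimeter = 28.09 mm. Layer 191 (z = 38.2): the cylinder is not intersected at this z (z outside [0, 17]); the cube at (-2, 4.5) is absent (z outside [15.5, 18.5]); the cylinder at (3.5, 13) is not intersected at this z (z outside [17, 37.5]); the cylinder at (5, 1): section is a regular 16-gon, circumradius r=11.5 (perimeter = 2·16·11.500·sin(180°/16) = 71.79 mm); Merging all regions: only the r=11.5 cylinder at (5, 1) is present, so the union is just that shape — boundary = 71.79 mm. So its perimeter = 71.79 mm. Layer 191 is larger (71.79 vs 28.09 mm).

layer 191 (z = 38.2 mm)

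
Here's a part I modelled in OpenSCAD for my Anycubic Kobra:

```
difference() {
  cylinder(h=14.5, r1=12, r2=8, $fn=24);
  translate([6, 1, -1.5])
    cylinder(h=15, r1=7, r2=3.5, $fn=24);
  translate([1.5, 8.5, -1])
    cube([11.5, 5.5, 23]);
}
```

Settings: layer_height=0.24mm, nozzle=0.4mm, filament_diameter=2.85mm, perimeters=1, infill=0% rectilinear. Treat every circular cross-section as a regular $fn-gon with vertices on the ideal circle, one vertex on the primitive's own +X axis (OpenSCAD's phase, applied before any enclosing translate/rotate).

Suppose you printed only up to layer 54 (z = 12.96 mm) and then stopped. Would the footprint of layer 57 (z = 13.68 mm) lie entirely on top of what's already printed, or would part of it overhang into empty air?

part overhangs

Compare the two slices. At z = 12.96: the cone (r1=12→r2=8) has section circumradius 8.425 here — a regular 24-gon (area = (24/2)·8.425²·sin(360°/24) = 220.44 mm²); the cone at (6, 1): at t=0.964 of its height the radius interpolates to r₁+(r₂−r₁)t = 3.626, giving a regular 24-gon of that circumradius (area = (24/2)·3.626²·sin(360°/24) = 40.84 mm²); the 11.5×5.5 cube at (1.5, 8.5) contributes its full rectangle (area 63.25 mm²); After the difference (first − rest): starting from the cone (220.44 mm²), the cone at (6, 1) partially overlaps it — only the 34.67 mm² overlap (of its 40.84 mm²) is removed, clipping the outline; the 11.5×5.5 cube at (1.5, 8.5) misses the remaining region (no effect) — area = 185.77 mm². At z = 13.68: the cone: at t=0.943 of its height the radius interpolates to r₁+(r₂−r₁)t = 8.226, giving a regular 24-gon of that circumradius (area = (24/2)·8.226²·sin(360°/24) = 210.17 mm²); the cone at (6, 1) is not intersected at this z (z outside [-1.5, 13.5]); the cube at (1.5, 8.5) (footprint 11.5×5.5) is included at this height (area 63.25 mm²); Subtracting the remaining from the first: starting from the cone (210.17 mm²), the 11.5×5.5 cube at (1.5, 8.5) misses the remaining region (no effect) — area = 210.17 mm². Checking containment: at z = 13.68 the cross-section extends beyond the z = 12.96 cross-section by about 33.35 mm².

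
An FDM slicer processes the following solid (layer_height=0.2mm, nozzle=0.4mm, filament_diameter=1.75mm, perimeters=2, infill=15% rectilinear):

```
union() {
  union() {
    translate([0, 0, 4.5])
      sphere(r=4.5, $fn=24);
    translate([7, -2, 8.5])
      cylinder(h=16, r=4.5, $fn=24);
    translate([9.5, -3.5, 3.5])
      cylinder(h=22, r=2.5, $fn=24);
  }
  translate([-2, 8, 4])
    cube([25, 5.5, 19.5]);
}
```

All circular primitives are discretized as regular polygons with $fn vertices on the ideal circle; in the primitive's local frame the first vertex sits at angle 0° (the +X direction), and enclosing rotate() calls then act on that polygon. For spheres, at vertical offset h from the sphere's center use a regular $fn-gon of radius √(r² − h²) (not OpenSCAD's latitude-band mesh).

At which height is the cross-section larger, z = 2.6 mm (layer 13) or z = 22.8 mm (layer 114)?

layer 114 (z = 22.8 mm)

Layer 13 (z = 2.6): the r=4.5 sphere slices to a regular 24-gon of circumradius 4.079 (√(r²−h²) with h=1.9 from center) (area = (24/2)·4.079²·sin(360°/24) = 51.68 mm²); the cylinder at (7, -2) is absent (z outside [8.5, 24.5]); the cylinder at (9.5, -3.5) is absent (z outside [3.5, 25.5]); Taking the union: only the r=4.5 sphere is present, so the union is just that shape — area = 51.68 mm²; the cube at (-2, 8) does not reach this height (z outside [4, 23.5]); Taking the union: only that combined region is present, so the union is just that shape — area = 51.68 mm². So its area = 51.68 mm². Layer 114 (z = 22.8): the sphere is not intersected at this z (|z−center|=18.300 > r=4.5); the r=4.5 cylinder at (7, -2) contributes a regular 24-gon of circumradius 4.5 (area = (24/2)·4.500²·sin(360°/24) = 62.89 mm²); the r=2.5 cylinder at (9.5, -3.5) gives a regular 24-gon of circumradius 2.5 (constant along its height) (area = (24/2)·2.500²·sin(360°/24) = 19.41 mm²); Combining (union): the regions partially overlap — summed areas 82.30 mm² minus the doubly-counted overlap 16.17 mm² gives 66.14 mm² — area = 66.14 mm²; the cube at (-2, 8) is present — its section is the full 25×5.5 rectangle (area 137.50 mm²); Merging all regions: the 2 present regions are separate (no shared area or edge), so areas and boundary lengths simply add and each stays a separate island — area = 203.64 mm². So its area = 203.64 mm². Layer 114 is larger (203.64 vs 51.68 mm²).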